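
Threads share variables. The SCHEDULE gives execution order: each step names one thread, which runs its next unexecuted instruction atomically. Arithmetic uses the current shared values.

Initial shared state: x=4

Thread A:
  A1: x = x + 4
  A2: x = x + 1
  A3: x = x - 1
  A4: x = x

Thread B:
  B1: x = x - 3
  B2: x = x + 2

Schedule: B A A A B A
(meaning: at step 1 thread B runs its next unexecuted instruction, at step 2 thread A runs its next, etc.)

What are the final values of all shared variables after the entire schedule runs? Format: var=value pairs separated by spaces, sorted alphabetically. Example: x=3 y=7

Step 1: thread B executes B1 (x = x - 3). Shared: x=1. PCs: A@0 B@1
Step 2: thread A executes A1 (x = x + 4). Shared: x=5. PCs: A@1 B@1
Step 3: thread A executes A2 (x = x + 1). Shared: x=6. PCs: A@2 B@1
Step 4: thread A executes A3 (x = x - 1). Shared: x=5. PCs: A@3 B@1
Step 5: thread B executes B2 (x = x + 2). Shared: x=7. PCs: A@3 B@2
Step 6: thread A executes A4 (x = x). Shared: x=7. PCs: A@4 B@2

Answer: x=7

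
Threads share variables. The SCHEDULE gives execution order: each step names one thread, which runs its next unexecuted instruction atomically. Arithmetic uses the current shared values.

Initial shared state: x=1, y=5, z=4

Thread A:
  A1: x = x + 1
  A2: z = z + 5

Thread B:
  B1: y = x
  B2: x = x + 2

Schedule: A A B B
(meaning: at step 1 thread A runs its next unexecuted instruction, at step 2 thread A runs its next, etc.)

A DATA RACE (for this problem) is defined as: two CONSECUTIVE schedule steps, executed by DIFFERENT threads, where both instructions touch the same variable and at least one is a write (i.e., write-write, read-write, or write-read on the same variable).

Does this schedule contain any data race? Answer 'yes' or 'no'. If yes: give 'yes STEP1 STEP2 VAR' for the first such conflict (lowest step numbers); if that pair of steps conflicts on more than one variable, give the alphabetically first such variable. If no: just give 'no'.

Answer: no

Derivation:
Steps 1,2: same thread (A). No race.
Steps 2,3: A(r=z,w=z) vs B(r=x,w=y). No conflict.
Steps 3,4: same thread (B). No race.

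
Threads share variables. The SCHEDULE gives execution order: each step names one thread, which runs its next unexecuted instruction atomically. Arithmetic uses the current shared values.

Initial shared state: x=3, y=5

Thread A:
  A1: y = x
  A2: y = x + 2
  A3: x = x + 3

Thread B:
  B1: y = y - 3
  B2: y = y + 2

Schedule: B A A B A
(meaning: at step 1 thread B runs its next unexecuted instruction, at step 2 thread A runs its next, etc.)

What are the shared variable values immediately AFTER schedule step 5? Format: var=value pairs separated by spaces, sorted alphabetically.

Step 1: thread B executes B1 (y = y - 3). Shared: x=3 y=2. PCs: A@0 B@1
Step 2: thread A executes A1 (y = x). Shared: x=3 y=3. PCs: A@1 B@1
Step 3: thread A executes A2 (y = x + 2). Shared: x=3 y=5. PCs: A@2 B@1
Step 4: thread B executes B2 (y = y + 2). Shared: x=3 y=7. PCs: A@2 B@2
Step 5: thread A executes A3 (x = x + 3). Shared: x=6 y=7. PCs: A@3 B@2

Answer: x=6 y=7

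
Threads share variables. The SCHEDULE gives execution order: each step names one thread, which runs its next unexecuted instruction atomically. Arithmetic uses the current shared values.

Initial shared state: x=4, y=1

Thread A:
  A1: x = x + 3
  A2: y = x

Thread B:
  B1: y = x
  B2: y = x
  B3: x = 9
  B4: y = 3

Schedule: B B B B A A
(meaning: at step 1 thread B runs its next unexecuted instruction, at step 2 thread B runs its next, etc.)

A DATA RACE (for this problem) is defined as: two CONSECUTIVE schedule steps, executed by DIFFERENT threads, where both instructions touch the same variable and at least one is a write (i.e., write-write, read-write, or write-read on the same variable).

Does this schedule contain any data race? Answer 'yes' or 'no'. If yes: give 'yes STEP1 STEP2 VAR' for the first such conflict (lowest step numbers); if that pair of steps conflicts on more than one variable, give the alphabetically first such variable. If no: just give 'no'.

Steps 1,2: same thread (B). No race.
Steps 2,3: same thread (B). No race.
Steps 3,4: same thread (B). No race.
Steps 4,5: B(r=-,w=y) vs A(r=x,w=x). No conflict.
Steps 5,6: same thread (A). No race.

Answer: no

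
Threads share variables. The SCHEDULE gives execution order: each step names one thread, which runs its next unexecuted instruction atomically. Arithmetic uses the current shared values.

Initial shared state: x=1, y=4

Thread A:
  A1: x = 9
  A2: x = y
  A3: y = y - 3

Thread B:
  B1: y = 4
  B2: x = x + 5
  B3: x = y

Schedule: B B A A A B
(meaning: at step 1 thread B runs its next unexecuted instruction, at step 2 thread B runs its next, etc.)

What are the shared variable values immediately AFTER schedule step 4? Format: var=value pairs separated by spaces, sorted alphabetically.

Answer: x=4 y=4

Derivation:
Step 1: thread B executes B1 (y = 4). Shared: x=1 y=4. PCs: A@0 B@1
Step 2: thread B executes B2 (x = x + 5). Shared: x=6 y=4. PCs: A@0 B@2
Step 3: thread A executes A1 (x = 9). Shared: x=9 y=4. PCs: A@1 B@2
Step 4: thread A executes A2 (x = y). Shared: x=4 y=4. PCs: A@2 B@2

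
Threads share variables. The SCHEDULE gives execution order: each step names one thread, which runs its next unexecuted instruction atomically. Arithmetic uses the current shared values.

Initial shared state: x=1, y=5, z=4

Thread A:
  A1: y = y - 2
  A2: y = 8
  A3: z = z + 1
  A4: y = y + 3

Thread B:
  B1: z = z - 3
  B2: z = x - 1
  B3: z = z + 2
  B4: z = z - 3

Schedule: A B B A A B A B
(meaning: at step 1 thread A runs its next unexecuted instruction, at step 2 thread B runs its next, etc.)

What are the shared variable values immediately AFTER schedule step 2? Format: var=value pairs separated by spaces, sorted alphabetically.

Answer: x=1 y=3 z=1

Derivation:
Step 1: thread A executes A1 (y = y - 2). Shared: x=1 y=3 z=4. PCs: A@1 B@0
Step 2: thread B executes B1 (z = z - 3). Shared: x=1 y=3 z=1. PCs: A@1 B@1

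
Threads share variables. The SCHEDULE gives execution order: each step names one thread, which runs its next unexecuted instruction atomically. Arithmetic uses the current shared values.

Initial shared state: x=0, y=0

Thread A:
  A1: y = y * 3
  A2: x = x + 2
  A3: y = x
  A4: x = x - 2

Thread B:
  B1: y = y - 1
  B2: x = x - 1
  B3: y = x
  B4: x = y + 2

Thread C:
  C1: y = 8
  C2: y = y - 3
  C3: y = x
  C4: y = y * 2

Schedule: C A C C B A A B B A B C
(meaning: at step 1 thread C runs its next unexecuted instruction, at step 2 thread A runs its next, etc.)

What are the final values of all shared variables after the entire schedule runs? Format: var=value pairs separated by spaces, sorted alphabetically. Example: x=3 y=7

Step 1: thread C executes C1 (y = 8). Shared: x=0 y=8. PCs: A@0 B@0 C@1
Step 2: thread A executes A1 (y = y * 3). Shared: x=0 y=24. PCs: A@1 B@0 C@1
Step 3: thread C executes C2 (y = y - 3). Shared: x=0 y=21. PCs: A@1 B@0 C@2
Step 4: thread C executes C3 (y = x). Shared: x=0 y=0. PCs: A@1 B@0 C@3
Step 5: thread B executes B1 (y = y - 1). Shared: x=0 y=-1. PCs: A@1 B@1 C@3
Step 6: thread A executes A2 (x = x + 2). Shared: x=2 y=-1. PCs: A@2 B@1 C@3
Step 7: thread A executes A3 (y = x). Shared: x=2 y=2. PCs: A@3 B@1 C@3
Step 8: thread B executes B2 (x = x - 1). Shared: x=1 y=2. PCs: A@3 B@2 C@3
Step 9: thread B executes B3 (y = x). Shared: x=1 y=1. PCs: A@3 B@3 C@3
Step 10: thread A executes A4 (x = x - 2). Shared: x=-1 y=1. PCs: A@4 B@3 C@3
Step 11: thread B executes B4 (x = y + 2). Shared: x=3 y=1. PCs: A@4 B@4 C@3
Step 12: thread C executes C4 (y = y * 2). Shared: x=3 y=2. PCs: A@4 B@4 C@4

Answer: x=3 y=2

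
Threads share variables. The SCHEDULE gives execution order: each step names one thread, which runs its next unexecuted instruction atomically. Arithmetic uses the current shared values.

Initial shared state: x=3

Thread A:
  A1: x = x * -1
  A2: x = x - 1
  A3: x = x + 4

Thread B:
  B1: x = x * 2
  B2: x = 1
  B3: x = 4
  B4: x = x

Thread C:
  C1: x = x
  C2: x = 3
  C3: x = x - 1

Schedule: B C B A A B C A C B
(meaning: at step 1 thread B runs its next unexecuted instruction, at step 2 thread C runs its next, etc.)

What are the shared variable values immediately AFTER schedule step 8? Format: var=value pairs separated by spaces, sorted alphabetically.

Answer: x=7

Derivation:
Step 1: thread B executes B1 (x = x * 2). Shared: x=6. PCs: A@0 B@1 C@0
Step 2: thread C executes C1 (x = x). Shared: x=6. PCs: A@0 B@1 C@1
Step 3: thread B executes B2 (x = 1). Shared: x=1. PCs: A@0 B@2 C@1
Step 4: thread A executes A1 (x = x * -1). Shared: x=-1. PCs: A@1 B@2 C@1
Step 5: thread A executes A2 (x = x - 1). Shared: x=-2. PCs: A@2 B@2 C@1
Step 6: thread B executes B3 (x = 4). Shared: x=4. PCs: A@2 B@3 C@1
Step 7: thread C executes C2 (x = 3). Shared: x=3. PCs: A@2 B@3 C@2
Step 8: thread A executes A3 (x = x + 4). Shared: x=7. PCs: A@3 B@3 C@2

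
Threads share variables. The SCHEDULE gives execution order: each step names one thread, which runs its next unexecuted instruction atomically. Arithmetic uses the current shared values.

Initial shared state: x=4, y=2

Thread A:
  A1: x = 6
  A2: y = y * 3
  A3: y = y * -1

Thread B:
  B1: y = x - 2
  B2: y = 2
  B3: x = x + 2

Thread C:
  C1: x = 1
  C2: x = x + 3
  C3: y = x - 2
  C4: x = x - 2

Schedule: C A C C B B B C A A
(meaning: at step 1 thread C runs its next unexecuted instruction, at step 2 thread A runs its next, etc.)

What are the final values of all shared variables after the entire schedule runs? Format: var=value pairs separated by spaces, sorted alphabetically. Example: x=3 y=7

Answer: x=9 y=-6

Derivation:
Step 1: thread C executes C1 (x = 1). Shared: x=1 y=2. PCs: A@0 B@0 C@1
Step 2: thread A executes A1 (x = 6). Shared: x=6 y=2. PCs: A@1 B@0 C@1
Step 3: thread C executes C2 (x = x + 3). Shared: x=9 y=2. PCs: A@1 B@0 C@2
Step 4: thread C executes C3 (y = x - 2). Shared: x=9 y=7. PCs: A@1 B@0 C@3
Step 5: thread B executes B1 (y = x - 2). Shared: x=9 y=7. PCs: A@1 B@1 C@3
Step 6: thread B executes B2 (y = 2). Shared: x=9 y=2. PCs: A@1 B@2 C@3
Step 7: thread B executes B3 (x = x + 2). Shared: x=11 y=2. PCs: A@1 B@3 C@3
Step 8: thread C executes C4 (x = x - 2). Shared: x=9 y=2. PCs: A@1 B@3 C@4
Step 9: thread A executes A2 (y = y * 3). Shared: x=9 y=6. PCs: A@2 B@3 C@4
Step 10: thread A executes A3 (y = y * -1). Shared: x=9 y=-6. PCs: A@3 B@3 C@4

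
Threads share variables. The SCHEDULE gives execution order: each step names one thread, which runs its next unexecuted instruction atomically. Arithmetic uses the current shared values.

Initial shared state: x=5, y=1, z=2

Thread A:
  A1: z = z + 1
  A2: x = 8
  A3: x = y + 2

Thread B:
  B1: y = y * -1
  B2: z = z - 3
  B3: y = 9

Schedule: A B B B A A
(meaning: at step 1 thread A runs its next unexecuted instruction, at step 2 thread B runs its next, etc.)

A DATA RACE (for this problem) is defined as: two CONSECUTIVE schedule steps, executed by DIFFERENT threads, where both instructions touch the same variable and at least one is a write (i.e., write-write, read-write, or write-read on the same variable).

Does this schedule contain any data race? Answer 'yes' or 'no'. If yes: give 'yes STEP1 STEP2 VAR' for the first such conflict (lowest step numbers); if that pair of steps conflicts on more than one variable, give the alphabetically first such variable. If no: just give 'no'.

Steps 1,2: A(r=z,w=z) vs B(r=y,w=y). No conflict.
Steps 2,3: same thread (B). No race.
Steps 3,4: same thread (B). No race.
Steps 4,5: B(r=-,w=y) vs A(r=-,w=x). No conflict.
Steps 5,6: same thread (A). No race.

Answer: no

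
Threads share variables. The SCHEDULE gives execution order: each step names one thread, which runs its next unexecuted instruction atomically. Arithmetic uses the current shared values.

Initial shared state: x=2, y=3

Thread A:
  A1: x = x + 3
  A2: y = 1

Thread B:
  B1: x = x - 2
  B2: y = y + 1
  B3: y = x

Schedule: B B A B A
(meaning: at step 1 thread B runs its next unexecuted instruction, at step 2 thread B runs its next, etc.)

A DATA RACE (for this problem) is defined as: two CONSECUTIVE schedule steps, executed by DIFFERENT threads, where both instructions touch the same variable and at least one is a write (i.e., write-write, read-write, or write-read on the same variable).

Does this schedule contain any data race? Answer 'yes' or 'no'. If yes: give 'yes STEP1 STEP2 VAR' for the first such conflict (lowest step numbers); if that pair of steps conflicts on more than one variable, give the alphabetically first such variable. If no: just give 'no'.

Answer: yes 3 4 x

Derivation:
Steps 1,2: same thread (B). No race.
Steps 2,3: B(r=y,w=y) vs A(r=x,w=x). No conflict.
Steps 3,4: A(x = x + 3) vs B(y = x). RACE on x (W-R).
Steps 4,5: B(y = x) vs A(y = 1). RACE on y (W-W).
First conflict at steps 3,4.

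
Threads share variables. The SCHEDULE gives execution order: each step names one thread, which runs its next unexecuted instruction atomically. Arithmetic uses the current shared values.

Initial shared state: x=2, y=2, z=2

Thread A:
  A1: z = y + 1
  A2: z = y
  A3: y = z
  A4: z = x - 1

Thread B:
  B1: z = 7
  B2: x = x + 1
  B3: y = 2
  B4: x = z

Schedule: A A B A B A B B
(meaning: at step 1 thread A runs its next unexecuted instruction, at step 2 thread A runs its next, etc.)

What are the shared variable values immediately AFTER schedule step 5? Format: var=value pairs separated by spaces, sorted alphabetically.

Answer: x=3 y=7 z=7

Derivation:
Step 1: thread A executes A1 (z = y + 1). Shared: x=2 y=2 z=3. PCs: A@1 B@0
Step 2: thread A executes A2 (z = y). Shared: x=2 y=2 z=2. PCs: A@2 B@0
Step 3: thread B executes B1 (z = 7). Shared: x=2 y=2 z=7. PCs: A@2 B@1
Step 4: thread A executes A3 (y = z). Shared: x=2 y=7 z=7. PCs: A@3 B@1
Step 5: thread B executes B2 (x = x + 1). Shared: x=3 y=7 z=7. PCs: A@3 B@2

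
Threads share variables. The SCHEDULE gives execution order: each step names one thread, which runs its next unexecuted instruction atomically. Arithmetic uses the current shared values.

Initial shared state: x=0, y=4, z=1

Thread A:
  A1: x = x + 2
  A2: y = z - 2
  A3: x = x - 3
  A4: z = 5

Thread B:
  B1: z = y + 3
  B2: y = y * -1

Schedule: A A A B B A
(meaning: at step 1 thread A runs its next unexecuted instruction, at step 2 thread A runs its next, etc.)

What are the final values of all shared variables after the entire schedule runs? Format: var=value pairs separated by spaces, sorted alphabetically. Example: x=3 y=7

Step 1: thread A executes A1 (x = x + 2). Shared: x=2 y=4 z=1. PCs: A@1 B@0
Step 2: thread A executes A2 (y = z - 2). Shared: x=2 y=-1 z=1. PCs: A@2 B@0
Step 3: thread A executes A3 (x = x - 3). Shared: x=-1 y=-1 z=1. PCs: A@3 B@0
Step 4: thread B executes B1 (z = y + 3). Shared: x=-1 y=-1 z=2. PCs: A@3 B@1
Step 5: thread B executes B2 (y = y * -1). Shared: x=-1 y=1 z=2. PCs: A@3 B@2
Step 6: thread A executes A4 (z = 5). Shared: x=-1 y=1 z=5. PCs: A@4 B@2

Answer: x=-1 y=1 z=5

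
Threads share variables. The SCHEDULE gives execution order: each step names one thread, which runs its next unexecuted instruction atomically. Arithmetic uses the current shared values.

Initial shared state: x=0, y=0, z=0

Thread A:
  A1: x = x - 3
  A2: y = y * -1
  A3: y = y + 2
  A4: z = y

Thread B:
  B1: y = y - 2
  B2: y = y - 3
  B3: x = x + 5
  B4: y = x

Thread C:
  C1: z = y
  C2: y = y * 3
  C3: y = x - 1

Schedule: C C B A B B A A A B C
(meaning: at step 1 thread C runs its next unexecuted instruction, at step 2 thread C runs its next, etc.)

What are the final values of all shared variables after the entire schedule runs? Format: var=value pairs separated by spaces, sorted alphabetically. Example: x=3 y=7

Answer: x=2 y=1 z=7

Derivation:
Step 1: thread C executes C1 (z = y). Shared: x=0 y=0 z=0. PCs: A@0 B@0 C@1
Step 2: thread C executes C2 (y = y * 3). Shared: x=0 y=0 z=0. PCs: A@0 B@0 C@2
Step 3: thread B executes B1 (y = y - 2). Shared: x=0 y=-2 z=0. PCs: A@0 B@1 C@2
Step 4: thread A executes A1 (x = x - 3). Shared: x=-3 y=-2 z=0. PCs: A@1 B@1 C@2
Step 5: thread B executes B2 (y = y - 3). Shared: x=-3 y=-5 z=0. PCs: A@1 B@2 C@2
Step 6: thread B executes B3 (x = x + 5). Shared: x=2 y=-5 z=0. PCs: A@1 B@3 C@2
Step 7: thread A executes A2 (y = y * -1). Shared: x=2 y=5 z=0. PCs: A@2 B@3 C@2
Step 8: thread A executes A3 (y = y + 2). Shared: x=2 y=7 z=0. PCs: A@3 B@3 C@2
Step 9: thread A executes A4 (z = y). Shared: x=2 y=7 z=7. PCs: A@4 B@3 C@2
Step 10: thread B executes B4 (y = x). Shared: x=2 y=2 z=7. PCs: A@4 B@4 C@2
Step 11: thread C executes C3 (y = x - 1). Shared: x=2 y=1 z=7. PCs: A@4 B@4 C@3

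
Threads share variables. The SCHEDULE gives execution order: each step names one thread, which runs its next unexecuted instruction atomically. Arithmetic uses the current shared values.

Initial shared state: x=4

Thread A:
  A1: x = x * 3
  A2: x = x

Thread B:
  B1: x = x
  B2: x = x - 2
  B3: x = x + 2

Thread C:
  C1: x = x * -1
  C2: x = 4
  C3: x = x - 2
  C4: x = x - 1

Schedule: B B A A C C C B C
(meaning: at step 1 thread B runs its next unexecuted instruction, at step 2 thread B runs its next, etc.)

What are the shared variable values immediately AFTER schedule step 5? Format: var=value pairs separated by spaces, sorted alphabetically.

Answer: x=-6

Derivation:
Step 1: thread B executes B1 (x = x). Shared: x=4. PCs: A@0 B@1 C@0
Step 2: thread B executes B2 (x = x - 2). Shared: x=2. PCs: A@0 B@2 C@0
Step 3: thread A executes A1 (x = x * 3). Shared: x=6. PCs: A@1 B@2 C@0
Step 4: thread A executes A2 (x = x). Shared: x=6. PCs: A@2 B@2 C@0
Step 5: thread C executes C1 (x = x * -1). Shared: x=-6. PCs: A@2 B@2 C@1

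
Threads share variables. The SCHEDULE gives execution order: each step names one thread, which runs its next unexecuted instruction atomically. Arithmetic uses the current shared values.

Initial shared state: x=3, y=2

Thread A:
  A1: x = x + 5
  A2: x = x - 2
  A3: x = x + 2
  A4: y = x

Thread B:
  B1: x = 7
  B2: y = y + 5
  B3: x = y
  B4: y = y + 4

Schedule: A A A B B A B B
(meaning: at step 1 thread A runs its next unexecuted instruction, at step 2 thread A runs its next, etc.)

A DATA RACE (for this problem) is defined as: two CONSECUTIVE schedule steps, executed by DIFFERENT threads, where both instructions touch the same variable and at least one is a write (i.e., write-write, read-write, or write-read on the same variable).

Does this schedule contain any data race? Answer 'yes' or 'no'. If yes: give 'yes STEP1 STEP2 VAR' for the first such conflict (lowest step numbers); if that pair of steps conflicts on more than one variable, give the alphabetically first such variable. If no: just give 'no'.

Answer: yes 3 4 x

Derivation:
Steps 1,2: same thread (A). No race.
Steps 2,3: same thread (A). No race.
Steps 3,4: A(x = x + 2) vs B(x = 7). RACE on x (W-W).
Steps 4,5: same thread (B). No race.
Steps 5,6: B(y = y + 5) vs A(y = x). RACE on y (W-W).
Steps 6,7: A(y = x) vs B(x = y). RACE on x (R-W), y (W-R). Multiple vars; alphabetically first is x.
Steps 7,8: same thread (B). No race.
First conflict at steps 3,4.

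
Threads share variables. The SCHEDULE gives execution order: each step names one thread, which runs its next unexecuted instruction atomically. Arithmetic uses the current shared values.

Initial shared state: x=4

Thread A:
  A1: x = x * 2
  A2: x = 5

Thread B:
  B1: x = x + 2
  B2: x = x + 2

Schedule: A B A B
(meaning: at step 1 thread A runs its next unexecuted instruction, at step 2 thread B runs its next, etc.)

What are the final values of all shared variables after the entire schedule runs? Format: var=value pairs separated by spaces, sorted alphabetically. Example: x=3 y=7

Step 1: thread A executes A1 (x = x * 2). Shared: x=8. PCs: A@1 B@0
Step 2: thread B executes B1 (x = x + 2). Shared: x=10. PCs: A@1 B@1
Step 3: thread A executes A2 (x = 5). Shared: x=5. PCs: A@2 B@1
Step 4: thread B executes B2 (x = x + 2). Shared: x=7. PCs: A@2 B@2

Answer: x=7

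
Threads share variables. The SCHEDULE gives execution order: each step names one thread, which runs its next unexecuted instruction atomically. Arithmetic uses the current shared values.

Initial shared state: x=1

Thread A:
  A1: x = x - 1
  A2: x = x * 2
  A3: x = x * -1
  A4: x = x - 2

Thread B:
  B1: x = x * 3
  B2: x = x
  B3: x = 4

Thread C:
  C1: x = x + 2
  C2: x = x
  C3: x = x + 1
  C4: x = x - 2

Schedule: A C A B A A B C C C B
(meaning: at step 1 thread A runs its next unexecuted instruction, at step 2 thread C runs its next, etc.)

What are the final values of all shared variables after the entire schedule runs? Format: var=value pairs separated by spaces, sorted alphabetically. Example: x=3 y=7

Step 1: thread A executes A1 (x = x - 1). Shared: x=0. PCs: A@1 B@0 C@0
Step 2: thread C executes C1 (x = x + 2). Shared: x=2. PCs: A@1 B@0 C@1
Step 3: thread A executes A2 (x = x * 2). Shared: x=4. PCs: A@2 B@0 C@1
Step 4: thread B executes B1 (x = x * 3). Shared: x=12. PCs: A@2 B@1 C@1
Step 5: thread A executes A3 (x = x * -1). Shared: x=-12. PCs: A@3 B@1 C@1
Step 6: thread A executes A4 (x = x - 2). Shared: x=-14. PCs: A@4 B@1 C@1
Step 7: thread B executes B2 (x = x). Shared: x=-14. PCs: A@4 B@2 C@1
Step 8: thread C executes C2 (x = x). Shared: x=-14. PCs: A@4 B@2 C@2
Step 9: thread C executes C3 (x = x + 1). Shared: x=-13. PCs: A@4 B@2 C@3
Step 10: thread C executes C4 (x = x - 2). Shared: x=-15. PCs: A@4 B@2 C@4
Step 11: thread B executes B3 (x = 4). Shared: x=4. PCs: A@4 B@3 C@4

Answer: x=4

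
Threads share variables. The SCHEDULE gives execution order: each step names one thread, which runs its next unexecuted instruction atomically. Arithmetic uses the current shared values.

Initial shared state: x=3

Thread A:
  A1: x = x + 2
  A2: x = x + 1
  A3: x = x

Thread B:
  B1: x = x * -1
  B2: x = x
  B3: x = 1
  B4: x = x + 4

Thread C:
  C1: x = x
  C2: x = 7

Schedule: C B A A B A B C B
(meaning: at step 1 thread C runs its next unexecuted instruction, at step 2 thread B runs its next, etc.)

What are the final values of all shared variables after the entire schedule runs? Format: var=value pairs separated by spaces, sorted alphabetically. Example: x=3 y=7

Answer: x=11

Derivation:
Step 1: thread C executes C1 (x = x). Shared: x=3. PCs: A@0 B@0 C@1
Step 2: thread B executes B1 (x = x * -1). Shared: x=-3. PCs: A@0 B@1 C@1
Step 3: thread A executes A1 (x = x + 2). Shared: x=-1. PCs: A@1 B@1 C@1
Step 4: thread A executes A2 (x = x + 1). Shared: x=0. PCs: A@2 B@1 C@1
Step 5: thread B executes B2 (x = x). Shared: x=0. PCs: A@2 B@2 C@1
Step 6: thread A executes A3 (x = x). Shared: x=0. PCs: A@3 B@2 C@1
Step 7: thread B executes B3 (x = 1). Shared: x=1. PCs: A@3 B@3 C@1
Step 8: thread C executes C2 (x = 7). Shared: x=7. PCs: A@3 B@3 C@2
Step 9: thread B executes B4 (x = x + 4). Shared: x=11. PCs: A@3 B@4 C@2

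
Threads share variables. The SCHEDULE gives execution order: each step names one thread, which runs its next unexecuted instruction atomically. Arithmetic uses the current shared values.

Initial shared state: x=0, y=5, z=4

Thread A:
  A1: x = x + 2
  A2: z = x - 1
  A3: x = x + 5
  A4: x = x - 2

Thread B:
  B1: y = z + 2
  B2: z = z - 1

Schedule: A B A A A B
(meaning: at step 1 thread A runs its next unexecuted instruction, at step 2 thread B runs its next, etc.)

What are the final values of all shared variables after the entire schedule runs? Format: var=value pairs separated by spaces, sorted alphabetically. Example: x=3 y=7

Answer: x=5 y=6 z=0

Derivation:
Step 1: thread A executes A1 (x = x + 2). Shared: x=2 y=5 z=4. PCs: A@1 B@0
Step 2: thread B executes B1 (y = z + 2). Shared: x=2 y=6 z=4. PCs: A@1 B@1
Step 3: thread A executes A2 (z = x - 1). Shared: x=2 y=6 z=1. PCs: A@2 B@1
Step 4: thread A executes A3 (x = x + 5). Shared: x=7 y=6 z=1. PCs: A@3 B@1
Step 5: thread A executes A4 (x = x - 2). Shared: x=5 y=6 z=1. PCs: A@4 B@1
Step 6: thread B executes B2 (z = z - 1). Shared: x=5 y=6 z=0. PCs: A@4 B@2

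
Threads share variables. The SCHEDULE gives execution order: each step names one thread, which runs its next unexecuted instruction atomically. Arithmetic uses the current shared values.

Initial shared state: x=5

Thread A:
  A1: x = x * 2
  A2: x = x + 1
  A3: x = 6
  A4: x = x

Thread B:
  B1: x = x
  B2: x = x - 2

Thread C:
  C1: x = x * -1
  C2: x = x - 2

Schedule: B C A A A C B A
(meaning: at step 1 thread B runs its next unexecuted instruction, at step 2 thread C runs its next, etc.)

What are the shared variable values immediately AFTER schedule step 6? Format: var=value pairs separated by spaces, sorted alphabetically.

Answer: x=4

Derivation:
Step 1: thread B executes B1 (x = x). Shared: x=5. PCs: A@0 B@1 C@0
Step 2: thread C executes C1 (x = x * -1). Shared: x=-5. PCs: A@0 B@1 C@1
Step 3: thread A executes A1 (x = x * 2). Shared: x=-10. PCs: A@1 B@1 C@1
Step 4: thread A executes A2 (x = x + 1). Shared: x=-9. PCs: A@2 B@1 C@1
Step 5: thread A executes A3 (x = 6). Shared: x=6. PCs: A@3 B@1 C@1
Step 6: thread C executes C2 (x = x - 2). Shared: x=4. PCs: A@3 B@1 C@2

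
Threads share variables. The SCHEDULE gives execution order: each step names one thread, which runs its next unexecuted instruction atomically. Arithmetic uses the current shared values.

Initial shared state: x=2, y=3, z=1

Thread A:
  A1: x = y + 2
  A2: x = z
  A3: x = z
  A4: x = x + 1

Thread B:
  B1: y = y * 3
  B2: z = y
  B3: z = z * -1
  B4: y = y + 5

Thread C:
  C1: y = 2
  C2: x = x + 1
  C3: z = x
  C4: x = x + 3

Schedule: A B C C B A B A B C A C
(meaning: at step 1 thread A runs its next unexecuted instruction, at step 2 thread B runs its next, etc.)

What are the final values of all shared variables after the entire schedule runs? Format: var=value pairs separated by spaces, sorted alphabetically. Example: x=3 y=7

Step 1: thread A executes A1 (x = y + 2). Shared: x=5 y=3 z=1. PCs: A@1 B@0 C@0
Step 2: thread B executes B1 (y = y * 3). Shared: x=5 y=9 z=1. PCs: A@1 B@1 C@0
Step 3: thread C executes C1 (y = 2). Shared: x=5 y=2 z=1. PCs: A@1 B@1 C@1
Step 4: thread C executes C2 (x = x + 1). Shared: x=6 y=2 z=1. PCs: A@1 B@1 C@2
Step 5: thread B executes B2 (z = y). Shared: x=6 y=2 z=2. PCs: A@1 B@2 C@2
Step 6: thread A executes A2 (x = z). Shared: x=2 y=2 z=2. PCs: A@2 B@2 C@2
Step 7: thread B executes B3 (z = z * -1). Shared: x=2 y=2 z=-2. PCs: A@2 B@3 C@2
Step 8: thread A executes A3 (x = z). Shared: x=-2 y=2 z=-2. PCs: A@3 B@3 C@2
Step 9: thread B executes B4 (y = y + 5). Shared: x=-2 y=7 z=-2. PCs: A@3 B@4 C@2
Step 10: thread C executes C3 (z = x). Shared: x=-2 y=7 z=-2. PCs: A@3 B@4 C@3
Step 11: thread A executes A4 (x = x + 1). Shared: x=-1 y=7 z=-2. PCs: A@4 B@4 C@3
Step 12: thread C executes C4 (x = x + 3). Shared: x=2 y=7 z=-2. PCs: A@4 B@4 C@4

Answer: x=2 y=7 z=-2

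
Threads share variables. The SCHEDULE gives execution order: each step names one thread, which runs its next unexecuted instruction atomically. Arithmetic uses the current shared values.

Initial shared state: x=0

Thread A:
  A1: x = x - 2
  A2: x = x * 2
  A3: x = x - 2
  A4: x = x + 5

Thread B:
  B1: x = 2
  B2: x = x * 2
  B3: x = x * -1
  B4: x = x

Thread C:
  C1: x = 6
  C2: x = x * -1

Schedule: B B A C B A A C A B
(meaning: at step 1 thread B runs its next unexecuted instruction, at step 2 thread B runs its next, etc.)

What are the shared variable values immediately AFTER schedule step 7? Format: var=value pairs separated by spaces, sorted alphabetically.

Step 1: thread B executes B1 (x = 2). Shared: x=2. PCs: A@0 B@1 C@0
Step 2: thread B executes B2 (x = x * 2). Shared: x=4. PCs: A@0 B@2 C@0
Step 3: thread A executes A1 (x = x - 2). Shared: x=2. PCs: A@1 B@2 C@0
Step 4: thread C executes C1 (x = 6). Shared: x=6. PCs: A@1 B@2 C@1
Step 5: thread B executes B3 (x = x * -1). Shared: x=-6. PCs: A@1 B@3 C@1
Step 6: thread A executes A2 (x = x * 2). Shared: x=-12. PCs: A@2 B@3 C@1
Step 7: thread A executes A3 (x = x - 2). Shared: x=-14. PCs: A@3 B@3 C@1

Answer: x=-14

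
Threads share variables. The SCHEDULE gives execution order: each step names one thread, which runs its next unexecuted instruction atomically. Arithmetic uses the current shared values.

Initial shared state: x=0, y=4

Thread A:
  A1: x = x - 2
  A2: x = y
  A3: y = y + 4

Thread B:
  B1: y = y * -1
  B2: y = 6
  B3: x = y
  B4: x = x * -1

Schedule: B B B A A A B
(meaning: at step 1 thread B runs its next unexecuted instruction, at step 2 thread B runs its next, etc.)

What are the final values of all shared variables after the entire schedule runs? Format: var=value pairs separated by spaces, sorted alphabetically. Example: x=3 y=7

Answer: x=-6 y=10

Derivation:
Step 1: thread B executes B1 (y = y * -1). Shared: x=0 y=-4. PCs: A@0 B@1
Step 2: thread B executes B2 (y = 6). Shared: x=0 y=6. PCs: A@0 B@2
Step 3: thread B executes B3 (x = y). Shared: x=6 y=6. PCs: A@0 B@3
Step 4: thread A executes A1 (x = x - 2). Shared: x=4 y=6. PCs: A@1 B@3
Step 5: thread A executes A2 (x = y). Shared: x=6 y=6. PCs: A@2 B@3
Step 6: thread A executes A3 (y = y + 4). Shared: x=6 y=10. PCs: A@3 B@3
Step 7: thread B executes B4 (x = x * -1). Shared: x=-6 y=10. PCs: A@3 B@4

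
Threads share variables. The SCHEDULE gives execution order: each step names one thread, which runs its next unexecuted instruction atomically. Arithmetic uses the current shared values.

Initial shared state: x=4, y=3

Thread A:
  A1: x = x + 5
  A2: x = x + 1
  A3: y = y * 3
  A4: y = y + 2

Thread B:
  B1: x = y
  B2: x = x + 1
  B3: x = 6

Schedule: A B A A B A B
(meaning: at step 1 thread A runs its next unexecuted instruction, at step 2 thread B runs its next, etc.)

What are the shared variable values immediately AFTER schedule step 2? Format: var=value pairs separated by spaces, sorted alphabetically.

Answer: x=3 y=3

Derivation:
Step 1: thread A executes A1 (x = x + 5). Shared: x=9 y=3. PCs: A@1 B@0
Step 2: thread B executes B1 (x = y). Shared: x=3 y=3. PCs: A@1 B@1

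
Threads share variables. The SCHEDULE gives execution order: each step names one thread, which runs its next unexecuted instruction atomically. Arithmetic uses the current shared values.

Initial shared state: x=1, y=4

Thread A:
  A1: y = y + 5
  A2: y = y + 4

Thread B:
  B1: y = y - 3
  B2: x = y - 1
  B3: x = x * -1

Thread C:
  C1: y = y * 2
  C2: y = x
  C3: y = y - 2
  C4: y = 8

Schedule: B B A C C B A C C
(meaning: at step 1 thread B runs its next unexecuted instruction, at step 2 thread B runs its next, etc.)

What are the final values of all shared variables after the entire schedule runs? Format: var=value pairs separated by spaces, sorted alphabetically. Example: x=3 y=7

Answer: x=0 y=8

Derivation:
Step 1: thread B executes B1 (y = y - 3). Shared: x=1 y=1. PCs: A@0 B@1 C@0
Step 2: thread B executes B2 (x = y - 1). Shared: x=0 y=1. PCs: A@0 B@2 C@0
Step 3: thread A executes A1 (y = y + 5). Shared: x=0 y=6. PCs: A@1 B@2 C@0
Step 4: thread C executes C1 (y = y * 2). Shared: x=0 y=12. PCs: A@1 B@2 C@1
Step 5: thread C executes C2 (y = x). Shared: x=0 y=0. PCs: A@1 B@2 C@2
Step 6: thread B executes B3 (x = x * -1). Shared: x=0 y=0. PCs: A@1 B@3 C@2
Step 7: thread A executes A2 (y = y + 4). Shared: x=0 y=4. PCs: A@2 B@3 C@2
Step 8: thread C executes C3 (y = y - 2). Shared: x=0 y=2. PCs: A@2 B@3 C@3
Step 9: thread C executes C4 (y = 8). Shared: x=0 y=8. PCs: A@2 B@3 C@4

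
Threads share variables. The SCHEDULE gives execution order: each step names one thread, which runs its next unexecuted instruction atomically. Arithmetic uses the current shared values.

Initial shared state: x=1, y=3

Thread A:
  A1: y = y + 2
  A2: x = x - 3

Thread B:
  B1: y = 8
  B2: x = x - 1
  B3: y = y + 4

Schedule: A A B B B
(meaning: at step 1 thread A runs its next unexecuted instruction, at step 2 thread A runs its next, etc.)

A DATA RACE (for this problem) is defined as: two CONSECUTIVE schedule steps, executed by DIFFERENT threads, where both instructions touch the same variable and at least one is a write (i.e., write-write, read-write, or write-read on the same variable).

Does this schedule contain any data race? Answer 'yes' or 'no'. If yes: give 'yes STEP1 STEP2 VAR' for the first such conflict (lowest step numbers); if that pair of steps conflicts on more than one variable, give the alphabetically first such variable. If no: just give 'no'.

Steps 1,2: same thread (A). No race.
Steps 2,3: A(r=x,w=x) vs B(r=-,w=y). No conflict.
Steps 3,4: same thread (B). No race.
Steps 4,5: same thread (B). No race.

Answer: no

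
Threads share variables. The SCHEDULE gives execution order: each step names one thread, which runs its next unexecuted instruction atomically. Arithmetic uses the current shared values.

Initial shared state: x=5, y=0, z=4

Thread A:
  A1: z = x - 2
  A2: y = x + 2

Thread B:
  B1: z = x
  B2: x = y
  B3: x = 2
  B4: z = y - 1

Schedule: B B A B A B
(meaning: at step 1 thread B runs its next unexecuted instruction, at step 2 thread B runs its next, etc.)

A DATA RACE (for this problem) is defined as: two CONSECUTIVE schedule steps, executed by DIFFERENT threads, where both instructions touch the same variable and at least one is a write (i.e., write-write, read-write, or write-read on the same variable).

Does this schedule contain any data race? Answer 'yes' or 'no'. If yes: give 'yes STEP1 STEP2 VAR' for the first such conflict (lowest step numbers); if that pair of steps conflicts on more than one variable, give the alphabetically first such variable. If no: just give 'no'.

Steps 1,2: same thread (B). No race.
Steps 2,3: B(x = y) vs A(z = x - 2). RACE on x (W-R).
Steps 3,4: A(z = x - 2) vs B(x = 2). RACE on x (R-W).
Steps 4,5: B(x = 2) vs A(y = x + 2). RACE on x (W-R).
Steps 5,6: A(y = x + 2) vs B(z = y - 1). RACE on y (W-R).
First conflict at steps 2,3.

Answer: yes 2 3 x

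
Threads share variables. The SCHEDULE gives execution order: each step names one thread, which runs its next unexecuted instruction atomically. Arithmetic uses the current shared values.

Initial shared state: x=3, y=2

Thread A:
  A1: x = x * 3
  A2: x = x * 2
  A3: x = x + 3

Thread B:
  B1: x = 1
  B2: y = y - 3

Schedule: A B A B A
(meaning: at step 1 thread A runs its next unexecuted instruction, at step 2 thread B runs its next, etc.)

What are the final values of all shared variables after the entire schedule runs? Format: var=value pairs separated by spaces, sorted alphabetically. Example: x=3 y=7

Step 1: thread A executes A1 (x = x * 3). Shared: x=9 y=2. PCs: A@1 B@0
Step 2: thread B executes B1 (x = 1). Shared: x=1 y=2. PCs: A@1 B@1
Step 3: thread A executes A2 (x = x * 2). Shared: x=2 y=2. PCs: A@2 B@1
Step 4: thread B executes B2 (y = y - 3). Shared: x=2 y=-1. PCs: A@2 B@2
Step 5: thread A executes A3 (x = x + 3). Shared: x=5 y=-1. PCs: A@3 B@2

Answer: x=5 y=-1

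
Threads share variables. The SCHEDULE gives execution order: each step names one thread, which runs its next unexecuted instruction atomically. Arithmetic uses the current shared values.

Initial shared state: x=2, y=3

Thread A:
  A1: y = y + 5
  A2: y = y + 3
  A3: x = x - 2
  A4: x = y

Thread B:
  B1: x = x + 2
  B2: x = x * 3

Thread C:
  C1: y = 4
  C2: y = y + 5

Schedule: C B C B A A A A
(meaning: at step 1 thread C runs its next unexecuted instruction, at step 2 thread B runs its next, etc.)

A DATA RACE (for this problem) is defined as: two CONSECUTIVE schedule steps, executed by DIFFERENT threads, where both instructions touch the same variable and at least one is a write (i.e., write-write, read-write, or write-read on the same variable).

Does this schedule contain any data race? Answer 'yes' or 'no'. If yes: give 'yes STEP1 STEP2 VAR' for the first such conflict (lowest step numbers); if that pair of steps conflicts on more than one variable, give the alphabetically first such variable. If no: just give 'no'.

Steps 1,2: C(r=-,w=y) vs B(r=x,w=x). No conflict.
Steps 2,3: B(r=x,w=x) vs C(r=y,w=y). No conflict.
Steps 3,4: C(r=y,w=y) vs B(r=x,w=x). No conflict.
Steps 4,5: B(r=x,w=x) vs A(r=y,w=y). No conflict.
Steps 5,6: same thread (A). No race.
Steps 6,7: same thread (A). No race.
Steps 7,8: same thread (A). No race.

Answer: no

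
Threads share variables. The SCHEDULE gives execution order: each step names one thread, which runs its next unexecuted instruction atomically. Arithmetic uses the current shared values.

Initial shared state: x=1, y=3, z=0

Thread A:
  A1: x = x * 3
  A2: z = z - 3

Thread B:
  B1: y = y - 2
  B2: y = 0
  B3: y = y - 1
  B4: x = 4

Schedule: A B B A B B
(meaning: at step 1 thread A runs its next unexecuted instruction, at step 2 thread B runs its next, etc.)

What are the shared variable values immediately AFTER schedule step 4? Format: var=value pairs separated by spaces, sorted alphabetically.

Answer: x=3 y=0 z=-3

Derivation:
Step 1: thread A executes A1 (x = x * 3). Shared: x=3 y=3 z=0. PCs: A@1 B@0
Step 2: thread B executes B1 (y = y - 2). Shared: x=3 y=1 z=0. PCs: A@1 B@1
Step 3: thread B executes B2 (y = 0). Shared: x=3 y=0 z=0. PCs: A@1 B@2
Step 4: thread A executes A2 (z = z - 3). Shared: x=3 y=0 z=-3. PCs: A@2 B@2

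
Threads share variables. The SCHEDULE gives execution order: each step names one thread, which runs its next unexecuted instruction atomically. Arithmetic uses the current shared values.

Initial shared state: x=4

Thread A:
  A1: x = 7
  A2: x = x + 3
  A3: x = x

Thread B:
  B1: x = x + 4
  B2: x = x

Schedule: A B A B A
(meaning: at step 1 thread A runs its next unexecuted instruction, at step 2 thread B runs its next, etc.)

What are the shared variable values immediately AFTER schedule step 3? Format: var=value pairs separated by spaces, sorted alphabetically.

Answer: x=14

Derivation:
Step 1: thread A executes A1 (x = 7). Shared: x=7. PCs: A@1 B@0
Step 2: thread B executes B1 (x = x + 4). Shared: x=11. PCs: A@1 B@1
Step 3: thread A executes A2 (x = x + 3). Shared: x=14. PCs: A@2 B@1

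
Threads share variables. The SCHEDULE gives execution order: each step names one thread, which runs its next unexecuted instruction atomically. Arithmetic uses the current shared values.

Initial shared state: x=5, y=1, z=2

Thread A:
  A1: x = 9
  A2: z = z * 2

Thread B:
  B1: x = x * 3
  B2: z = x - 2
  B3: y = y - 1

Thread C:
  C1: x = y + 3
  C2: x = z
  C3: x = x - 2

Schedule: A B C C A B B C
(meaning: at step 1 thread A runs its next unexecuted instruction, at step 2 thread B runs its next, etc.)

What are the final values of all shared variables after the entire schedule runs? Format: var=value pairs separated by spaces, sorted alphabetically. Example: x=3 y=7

Answer: x=0 y=0 z=0

Derivation:
Step 1: thread A executes A1 (x = 9). Shared: x=9 y=1 z=2. PCs: A@1 B@0 C@0
Step 2: thread B executes B1 (x = x * 3). Shared: x=27 y=1 z=2. PCs: A@1 B@1 C@0
Step 3: thread C executes C1 (x = y + 3). Shared: x=4 y=1 z=2. PCs: A@1 B@1 C@1
Step 4: thread C executes C2 (x = z). Shared: x=2 y=1 z=2. PCs: A@1 B@1 C@2
Step 5: thread A executes A2 (z = z * 2). Shared: x=2 y=1 z=4. PCs: A@2 B@1 C@2
Step 6: thread B executes B2 (z = x - 2). Shared: x=2 y=1 z=0. PCs: A@2 B@2 C@2
Step 7: thread B executes B3 (y = y - 1). Shared: x=2 y=0 z=0. PCs: A@2 B@3 C@2
Step 8: thread C executes C3 (x = x - 2). Shared: x=0 y=0 z=0. PCs: A@2 B@3 C@3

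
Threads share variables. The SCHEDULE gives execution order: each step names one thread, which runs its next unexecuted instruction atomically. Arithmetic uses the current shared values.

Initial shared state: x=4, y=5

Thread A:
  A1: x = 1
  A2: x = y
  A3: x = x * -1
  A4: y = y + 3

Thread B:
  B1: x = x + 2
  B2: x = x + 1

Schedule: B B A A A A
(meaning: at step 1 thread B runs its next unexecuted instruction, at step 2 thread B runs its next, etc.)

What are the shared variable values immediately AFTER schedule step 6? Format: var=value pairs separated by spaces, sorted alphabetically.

Answer: x=-5 y=8

Derivation:
Step 1: thread B executes B1 (x = x + 2). Shared: x=6 y=5. PCs: A@0 B@1
Step 2: thread B executes B2 (x = x + 1). Shared: x=7 y=5. PCs: A@0 B@2
Step 3: thread A executes A1 (x = 1). Shared: x=1 y=5. PCs: A@1 B@2
Step 4: thread A executes A2 (x = y). Shared: x=5 y=5. PCs: A@2 B@2
Step 5: thread A executes A3 (x = x * -1). Shared: x=-5 y=5. PCs: A@3 B@2
Step 6: thread A executes A4 (y = y + 3). Shared: x=-5 y=8. PCs: A@4 B@2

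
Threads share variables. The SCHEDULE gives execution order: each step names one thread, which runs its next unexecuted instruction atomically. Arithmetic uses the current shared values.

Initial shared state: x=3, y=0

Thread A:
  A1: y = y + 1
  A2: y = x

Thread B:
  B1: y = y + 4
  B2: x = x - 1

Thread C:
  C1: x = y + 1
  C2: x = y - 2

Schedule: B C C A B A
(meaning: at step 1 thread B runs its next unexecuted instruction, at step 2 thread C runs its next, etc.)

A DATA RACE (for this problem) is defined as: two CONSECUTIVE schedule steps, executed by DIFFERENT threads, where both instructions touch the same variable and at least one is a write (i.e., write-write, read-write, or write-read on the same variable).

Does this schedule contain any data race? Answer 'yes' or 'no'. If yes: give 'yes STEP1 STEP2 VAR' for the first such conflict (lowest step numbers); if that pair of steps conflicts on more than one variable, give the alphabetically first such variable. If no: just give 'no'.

Steps 1,2: B(y = y + 4) vs C(x = y + 1). RACE on y (W-R).
Steps 2,3: same thread (C). No race.
Steps 3,4: C(x = y - 2) vs A(y = y + 1). RACE on y (R-W).
Steps 4,5: A(r=y,w=y) vs B(r=x,w=x). No conflict.
Steps 5,6: B(x = x - 1) vs A(y = x). RACE on x (W-R).
First conflict at steps 1,2.

Answer: yes 1 2 y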